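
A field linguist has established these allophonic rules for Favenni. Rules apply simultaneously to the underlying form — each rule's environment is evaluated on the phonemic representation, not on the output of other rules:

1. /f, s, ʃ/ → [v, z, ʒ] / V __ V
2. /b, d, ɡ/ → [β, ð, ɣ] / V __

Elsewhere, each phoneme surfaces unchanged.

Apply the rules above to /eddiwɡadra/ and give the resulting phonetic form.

[eðdiwɡaðra]

/e/ (word-initial): no rule targets it → [e].
/d/ (between /e/ and /d/) occurs immediately after a vowel → [ð] by rule 2.
/d/ (between /d/ and /i/) is in the target of rule 2 but the environment (immediately after a vowel) is not met → [d].
/i/ stays [i].
/w/ stays [w].
/ɡ/ (between /w/ and /a/) fails the environment for rule 2, so it stays [ɡ].
/a/ (between /ɡ/ and /d/) is unaffected → [a].
/d/ (between /a/ and /r/) occurs immediately after a vowel → [ð] by rule 2.
/r/ (between /d/ and /a/): no rule targets it → [r].
/a/ stays [a].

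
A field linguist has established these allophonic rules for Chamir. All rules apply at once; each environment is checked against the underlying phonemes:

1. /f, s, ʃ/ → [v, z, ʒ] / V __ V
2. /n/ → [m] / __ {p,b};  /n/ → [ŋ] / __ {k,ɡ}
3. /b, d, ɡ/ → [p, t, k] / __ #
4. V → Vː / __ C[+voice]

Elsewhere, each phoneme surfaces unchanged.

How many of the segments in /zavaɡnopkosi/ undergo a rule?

Segments that undergo a rule: /a/ → [aː] (rule 4); /a/ → [aː] (rule 4); /s/ → [z] (rule 1).
All other segments surface unchanged.

3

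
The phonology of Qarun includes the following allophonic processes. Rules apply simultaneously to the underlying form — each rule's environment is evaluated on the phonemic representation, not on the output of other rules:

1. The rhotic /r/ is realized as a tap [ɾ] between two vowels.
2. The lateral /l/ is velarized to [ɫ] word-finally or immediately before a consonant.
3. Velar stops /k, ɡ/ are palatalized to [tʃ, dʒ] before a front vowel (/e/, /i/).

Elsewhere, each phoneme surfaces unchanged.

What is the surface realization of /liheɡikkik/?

[lihedʒiktʃik]

/l/ (word-initial) fails the environment for rule 2, so it stays [l].
/i/ stays [i].
/h/ stays [h].
/e/ (between /h/ and /ɡ/) is unaffected → [e].
/ɡ/ (between /e/ and /i/) occurs before a front vowel → [dʒ] by rule 3.
/i/ — not in any rule's target class → [i].
/k/ (between /i/ and /k/) is in the target of rule 3 but the environment (before a front vowel) is not met → [k].
Rule 3 applies to /k/ (between /k/ and /i/: before a front vowel) → [tʃ].
/i/ — not in any rule's target class → [i].
/k/ — word-final; rule 3 does not apply here → [k].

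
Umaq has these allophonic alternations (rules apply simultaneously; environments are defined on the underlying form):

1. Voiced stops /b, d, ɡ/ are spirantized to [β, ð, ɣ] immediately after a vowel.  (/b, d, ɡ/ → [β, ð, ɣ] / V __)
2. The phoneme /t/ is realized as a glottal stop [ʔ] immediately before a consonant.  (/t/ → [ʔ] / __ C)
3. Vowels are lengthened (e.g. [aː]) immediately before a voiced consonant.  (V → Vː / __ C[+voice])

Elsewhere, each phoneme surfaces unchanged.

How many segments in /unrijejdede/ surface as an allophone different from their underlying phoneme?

5

Segments that undergo a rule: /u/ → [uː] (rule 3); /i/ → [iː] (rule 3); /e/ → [eː] (rule 3); /e/ → [eː] (rule 3); /d/ → [ð] (rule 1).
All other segments surface unchanged.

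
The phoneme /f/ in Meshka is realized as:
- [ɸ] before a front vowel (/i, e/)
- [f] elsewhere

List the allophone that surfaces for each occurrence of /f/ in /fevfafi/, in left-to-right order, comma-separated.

[ɸ], [f], [ɸ]

Occurrence 1 (position 1): before a front vowel (/i, e/) → [ɸ].
Occurrence 2 (position 4): no conditioning environment matches → elsewhere allophone [f].
Occurrence 3 (position 6): before a front vowel (/i, e/) → [ɸ].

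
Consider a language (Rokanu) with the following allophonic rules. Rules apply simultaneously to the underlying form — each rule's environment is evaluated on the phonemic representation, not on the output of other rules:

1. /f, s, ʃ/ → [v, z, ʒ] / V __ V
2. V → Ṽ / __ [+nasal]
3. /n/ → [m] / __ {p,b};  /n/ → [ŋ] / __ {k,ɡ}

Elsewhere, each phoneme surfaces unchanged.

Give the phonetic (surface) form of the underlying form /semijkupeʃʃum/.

/s/ (word-initial): rule 1 targets it, but not between two vowels → unchanged [s].
Rule 2 applies to /e/ (between /s/ and /m/: before a nasal consonant) → [ẽ].
/i/ (between /m/ and /j/) is in the target of rule 2 but the environment (before a nasal consonant) is not met → [i].
/u/ — between /k/ and /p/; rule 2 does not apply here → [u].
/e/ (between /p/ and /ʃ/) is in the target of rule 2 but the environment (before a nasal consonant) is not met → [e].
/ʃ/ (between /e/ and /ʃ/) fails the environment for rule 1, so it stays [ʃ].
/ʃ/ (between /ʃ/ and /u/) is in the target of rule 1 but the environment (between two vowels) is not met → [ʃ].
Rule 2 applies to /u/ (between /ʃ/ and /m/: before a nasal consonant) → [ũ].

[sẽmijkupeʃʃũm]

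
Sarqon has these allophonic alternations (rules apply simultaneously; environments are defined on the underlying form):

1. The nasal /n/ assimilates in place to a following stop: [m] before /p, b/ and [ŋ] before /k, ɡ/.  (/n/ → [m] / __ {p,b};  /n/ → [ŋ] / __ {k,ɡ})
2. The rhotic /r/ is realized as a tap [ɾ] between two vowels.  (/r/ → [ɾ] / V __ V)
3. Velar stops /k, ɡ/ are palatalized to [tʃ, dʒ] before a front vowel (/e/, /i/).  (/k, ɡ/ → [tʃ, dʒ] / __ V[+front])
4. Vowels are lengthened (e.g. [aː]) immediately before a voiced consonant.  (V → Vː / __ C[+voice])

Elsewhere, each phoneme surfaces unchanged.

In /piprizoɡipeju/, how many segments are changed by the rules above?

4

Segments that undergo a rule: /i/ → [iː] (rule 4); /o/ → [oː] (rule 4); /ɡ/ → [dʒ] (rule 3); /e/ → [eː] (rule 4).
All other segments surface unchanged.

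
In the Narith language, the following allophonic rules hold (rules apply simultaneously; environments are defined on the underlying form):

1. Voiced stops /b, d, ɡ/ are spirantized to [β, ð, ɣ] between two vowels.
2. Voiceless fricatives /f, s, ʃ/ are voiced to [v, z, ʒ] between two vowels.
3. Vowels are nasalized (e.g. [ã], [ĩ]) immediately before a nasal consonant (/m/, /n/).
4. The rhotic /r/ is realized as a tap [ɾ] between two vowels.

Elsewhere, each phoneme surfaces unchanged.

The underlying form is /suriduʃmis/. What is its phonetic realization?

[suɾiðuʃmis]

/s/ (word-initial) fails the environment for rule 2, so it stays [s].
/u/ (between /s/ and /r/) fails the environment for rule 3, so it stays [u].
Rule 4 applies to /r/ (between /u/ and /i/: between two vowels) → [ɾ].
/i/ (between /r/ and /d/): rule 3 targets it, but not before a nasal consonant → unchanged [i].
/d/ — between /i/ and /u/, between two vowels — surfaces as [ð] (rule 1).
/u/ (between /d/ and /ʃ/) fails the environment for rule 3, so it stays [u].
/ʃ/ (between /u/ and /m/) is in the target of rule 2 but the environment (between two vowels) is not met → [ʃ].
/i/ (between /m/ and /s/): rule 3 targets it, but not before a nasal consonant → unchanged [i].
/s/ — word-final; rule 2 does not apply here → [s].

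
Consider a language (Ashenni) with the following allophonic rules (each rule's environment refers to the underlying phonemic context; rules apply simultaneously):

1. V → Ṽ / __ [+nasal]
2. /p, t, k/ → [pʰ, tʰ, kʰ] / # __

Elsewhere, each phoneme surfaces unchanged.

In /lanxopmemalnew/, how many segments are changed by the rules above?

2

Segments that undergo a rule: /a/ → [ã] (rule 1); /e/ → [ẽ] (rule 1).
All other segments surface unchanged.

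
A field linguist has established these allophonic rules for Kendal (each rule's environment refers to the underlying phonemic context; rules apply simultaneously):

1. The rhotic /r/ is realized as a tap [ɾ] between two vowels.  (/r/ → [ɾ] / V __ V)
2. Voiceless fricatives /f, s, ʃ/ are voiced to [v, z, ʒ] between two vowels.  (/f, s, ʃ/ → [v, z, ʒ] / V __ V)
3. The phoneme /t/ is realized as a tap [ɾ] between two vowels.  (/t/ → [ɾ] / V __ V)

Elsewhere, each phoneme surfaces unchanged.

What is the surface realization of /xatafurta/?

[xaɾavurta]

/x/ (word-initial) is unaffected → [x].
/a/ (between /x/ and /t/): no rule targets it → [a].
/t/ (between /a/ and /a/) occurs between two vowels → [ɾ] by rule 3.
/a/ stays [a].
/f/ meets the environment for rule 2 (between two vowels) → [v].
/u/ — not in any rule's target class → [u].
/r/ (between /u/ and /t/): rule 1 targets it, but not between two vowels → unchanged [r].
/t/ (between /r/ and /a/) fails the environment for rule 3, so it stays [t].
/a/ — not in any rule's target class → [a].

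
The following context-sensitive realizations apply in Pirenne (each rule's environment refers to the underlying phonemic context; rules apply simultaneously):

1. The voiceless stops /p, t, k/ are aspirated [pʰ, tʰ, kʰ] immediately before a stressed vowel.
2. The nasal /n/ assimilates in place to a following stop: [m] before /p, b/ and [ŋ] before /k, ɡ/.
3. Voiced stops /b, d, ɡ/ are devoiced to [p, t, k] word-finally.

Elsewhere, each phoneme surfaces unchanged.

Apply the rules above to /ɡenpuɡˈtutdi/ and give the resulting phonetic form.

/ɡ/ (word-initial) fails the environment for rule 3, so it stays [ɡ].
/e/ — not in any rule's target class → [e].
/n/ (between /e/ and /p/): before a labial or velar stop, so rule 2 applies → [m].
/p/ — between /n/ and /u/; rule 1 does not apply here → [p].
/u/ stays [u].
/ɡ/ (between /u/ and /t/) is in the target of rule 3 but the environment (word-finally) is not met → [ɡ].
/t/ — between /ɡ/ and /u/, immediately before a stressed vowel — surfaces as [tʰ] (rule 1).
/u/ (between /t/ and /t/) is unaffected → [u].
/t/ — between /u/ and /d/; rule 1 does not apply here → [t].
/d/ (between /t/ and /i/) fails the environment for rule 3, so it stays [d].
/i/ stays [i].

[ɡempuɡˈtʰutdi]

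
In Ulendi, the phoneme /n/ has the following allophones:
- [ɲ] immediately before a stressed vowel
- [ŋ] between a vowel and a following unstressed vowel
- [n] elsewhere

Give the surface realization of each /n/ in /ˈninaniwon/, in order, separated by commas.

[ɲ], [ŋ], [ŋ], [n]

Occurrence 1 (position 1): immediately before a stressed vowel → [ɲ].
Occurrence 2 (position 3): between a vowel and a following unstressed vowel → [ŋ].
Occurrence 3 (position 5): between a vowel and a following unstressed vowel → [ŋ].
Occurrence 4 (position 9): no conditioning environment matches → elsewhere allophone [n].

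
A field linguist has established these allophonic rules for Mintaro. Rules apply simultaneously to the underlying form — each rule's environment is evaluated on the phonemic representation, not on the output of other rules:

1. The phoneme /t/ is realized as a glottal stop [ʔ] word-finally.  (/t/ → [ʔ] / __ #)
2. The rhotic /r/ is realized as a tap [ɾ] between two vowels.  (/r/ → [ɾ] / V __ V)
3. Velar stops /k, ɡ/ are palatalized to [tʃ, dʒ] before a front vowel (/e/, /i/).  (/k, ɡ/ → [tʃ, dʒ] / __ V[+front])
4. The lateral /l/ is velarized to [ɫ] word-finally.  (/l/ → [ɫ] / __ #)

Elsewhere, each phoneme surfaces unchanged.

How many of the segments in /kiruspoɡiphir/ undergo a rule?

3

Segments that undergo a rule: /k/ → [tʃ] (rule 3); /r/ → [ɾ] (rule 2); /ɡ/ → [dʒ] (rule 3).
All other segments surface unchanged.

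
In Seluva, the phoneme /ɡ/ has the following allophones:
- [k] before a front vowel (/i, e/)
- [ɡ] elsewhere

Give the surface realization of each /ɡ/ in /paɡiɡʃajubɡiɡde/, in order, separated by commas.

[k], [ɡ], [k], [ɡ]

Occurrence 1 (position 3): before a front vowel (/i, e/) → [k].
Occurrence 2 (position 5): no conditioning environment matches → elsewhere allophone [ɡ].
Occurrence 3 (position 11): before a front vowel (/i, e/) → [k].
Occurrence 4 (position 13): no conditioning environment matches → elsewhere allophone [ɡ].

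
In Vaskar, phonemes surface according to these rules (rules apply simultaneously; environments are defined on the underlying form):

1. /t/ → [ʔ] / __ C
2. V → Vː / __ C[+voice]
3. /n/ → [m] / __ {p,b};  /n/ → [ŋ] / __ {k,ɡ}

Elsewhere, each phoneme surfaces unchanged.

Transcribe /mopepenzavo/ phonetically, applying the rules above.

/m/ (word-initial): no rule targets it → [m].
/o/ — between /m/ and /p/; rule 2 does not apply here → [o].
/p/ (between /o/ and /e/) is unaffected → [p].
/e/ (between /p/ and /p/) is in the target of rule 2 but the environment (before a voiced consonant) is not met → [e].
/p/ (between /e/ and /e/): no rule targets it → [p].
Rule 2 applies to /e/ (between /p/ and /n/: before a voiced consonant) → [eː].
/n/ (between /e/ and /z/) fails the environment for rule 3, so it stays [n].
/z/ (between /n/ and /a/): no rule targets it → [z].
/a/ — between /z/ and /v/, before a voiced consonant — surfaces as [aː] (rule 2).
/v/ (between /a/ and /o/) is unaffected → [v].
/o/ (word-final): rule 2 targets it, but not before a voiced consonant → unchanged [o].

[mopepeːnzaːvo]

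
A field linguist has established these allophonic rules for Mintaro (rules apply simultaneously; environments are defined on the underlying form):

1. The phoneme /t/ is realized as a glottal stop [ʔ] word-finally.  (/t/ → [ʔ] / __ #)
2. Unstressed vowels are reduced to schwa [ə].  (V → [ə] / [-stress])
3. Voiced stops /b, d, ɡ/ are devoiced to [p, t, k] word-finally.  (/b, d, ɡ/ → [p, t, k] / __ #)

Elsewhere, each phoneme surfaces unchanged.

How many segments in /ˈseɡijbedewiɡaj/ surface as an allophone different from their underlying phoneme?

Segments that undergo a rule: /i/ → [ə] (rule 2); /e/ → [ə] (rule 2); /e/ → [ə] (rule 2); /i/ → [ə] (rule 2); /a/ → [ə] (rule 2).
All other segments surface unchanged.

5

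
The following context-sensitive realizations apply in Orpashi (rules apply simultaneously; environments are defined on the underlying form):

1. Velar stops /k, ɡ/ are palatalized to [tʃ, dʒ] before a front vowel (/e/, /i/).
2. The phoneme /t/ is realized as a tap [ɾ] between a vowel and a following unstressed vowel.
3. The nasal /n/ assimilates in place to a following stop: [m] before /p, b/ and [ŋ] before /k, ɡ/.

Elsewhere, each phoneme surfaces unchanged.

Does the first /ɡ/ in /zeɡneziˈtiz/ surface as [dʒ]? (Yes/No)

No

/ɡ/ (between /e/ and /n/): rule 1 targets it, but not before a front vowel → unchanged [ɡ].
The actual realization is [ɡ], not [dʒ].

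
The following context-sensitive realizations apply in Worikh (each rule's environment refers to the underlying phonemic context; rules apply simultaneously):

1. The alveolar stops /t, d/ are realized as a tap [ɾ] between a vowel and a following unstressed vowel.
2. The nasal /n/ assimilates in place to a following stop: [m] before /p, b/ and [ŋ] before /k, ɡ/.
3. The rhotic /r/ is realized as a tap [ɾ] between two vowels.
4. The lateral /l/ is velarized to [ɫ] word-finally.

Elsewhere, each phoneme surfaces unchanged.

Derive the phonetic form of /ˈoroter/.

/o/ stays [o].
/r/ meets the environment for rule 3 (between two vowels) → [ɾ].
/o/ (between /r/ and /t/) is unaffected → [o].
/t/ (between /o/ and /e/) occurs between a vowel and a following unstressed vowel → [ɾ] by rule 1.
/e/ (between /t/ and /r/): no rule targets it → [e].
/r/ (word-final): rule 3 targets it, but not between two vowels → unchanged [r].

[ˈoɾoɾer]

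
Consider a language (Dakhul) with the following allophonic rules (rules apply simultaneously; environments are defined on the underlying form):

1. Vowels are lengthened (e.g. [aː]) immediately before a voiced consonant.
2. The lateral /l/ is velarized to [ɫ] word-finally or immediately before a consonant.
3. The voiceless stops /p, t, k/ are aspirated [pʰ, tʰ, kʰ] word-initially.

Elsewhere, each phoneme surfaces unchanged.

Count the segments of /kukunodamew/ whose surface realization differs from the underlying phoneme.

5

Segments that undergo a rule: /k/ → [kʰ] (rule 3); /u/ → [uː] (rule 1); /o/ → [oː] (rule 1); /a/ → [aː] (rule 1); /e/ → [eː] (rule 1).
All other segments surface unchanged.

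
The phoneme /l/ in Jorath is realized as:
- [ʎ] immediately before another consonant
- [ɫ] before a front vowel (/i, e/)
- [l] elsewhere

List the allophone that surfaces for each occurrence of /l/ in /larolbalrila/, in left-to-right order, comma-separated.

[l], [ʎ], [ʎ], [l]

Occurrence 1 (position 1): no conditioning environment matches → elsewhere allophone [l].
Occurrence 2 (position 5): immediately before another consonant → [ʎ].
Occurrence 3 (position 8): immediately before another consonant → [ʎ].
Occurrence 4 (position 11): no conditioning environment matches → elsewhere allophone [l].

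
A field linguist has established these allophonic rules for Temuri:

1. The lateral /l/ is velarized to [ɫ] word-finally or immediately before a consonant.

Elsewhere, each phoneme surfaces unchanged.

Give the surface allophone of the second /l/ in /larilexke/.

/l/ (between /i/ and /e/): rule 1 targets it, but not word-finally or immediately before a consonant → unchanged [l].

[l]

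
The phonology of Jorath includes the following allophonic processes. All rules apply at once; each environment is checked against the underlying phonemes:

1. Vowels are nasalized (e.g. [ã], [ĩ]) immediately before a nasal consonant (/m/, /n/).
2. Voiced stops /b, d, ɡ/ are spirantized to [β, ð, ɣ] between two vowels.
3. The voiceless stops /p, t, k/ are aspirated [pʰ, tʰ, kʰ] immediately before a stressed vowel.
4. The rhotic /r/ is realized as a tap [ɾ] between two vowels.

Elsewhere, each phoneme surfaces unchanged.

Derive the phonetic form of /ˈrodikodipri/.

[ˈroðikoðipri]

/r/ — word-initial; rule 4 does not apply here → [r].
/o/ (between /r/ and /d/) fails the environment for rule 1, so it stays [o].
/d/ — between /o/ and /i/, between two vowels — surfaces as [ð] (rule 2).
/i/ (between /d/ and /k/) fails the environment for rule 1, so it stays [i].
/k/ (between /i/ and /o/) is in the target of rule 3 but the environment (immediately before a stressed vowel) is not met → [k].
/o/ (between /k/ and /d/) is in the target of rule 1 but the environment (before a nasal consonant) is not met → [o].
/d/ — between /o/ and /i/, between two vowels — surfaces as [ð] (rule 2).
/i/ (between /d/ and /p/): rule 1 targets it, but not before a nasal consonant → unchanged [i].
/p/ — between /i/ and /r/; rule 3 does not apply here → [p].
/r/ (between /p/ and /i/) fails the environment for rule 4, so it stays [r].
/i/ (word-final) fails the environment for rule 1, so it stays [i].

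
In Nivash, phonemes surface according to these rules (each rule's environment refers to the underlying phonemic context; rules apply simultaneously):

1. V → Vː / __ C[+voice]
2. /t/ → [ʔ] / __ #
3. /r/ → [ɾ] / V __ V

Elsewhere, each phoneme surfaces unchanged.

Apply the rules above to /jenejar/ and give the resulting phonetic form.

[jeːneːjaːr]

/j/ (word-initial): no rule targets it → [j].
/e/ meets the environment for rule 1 (before a voiced consonant) → [eː].
/n/ — not in any rule's target class → [n].
/e/ — between /n/ and /j/, before a voiced consonant — surfaces as [eː] (rule 1).
/j/ (between /e/ and /a/) is unaffected → [j].
/a/ meets the environment for rule 1 (before a voiced consonant) → [aː].
/r/ (word-final) fails the environment for rule 3, so it stays [r].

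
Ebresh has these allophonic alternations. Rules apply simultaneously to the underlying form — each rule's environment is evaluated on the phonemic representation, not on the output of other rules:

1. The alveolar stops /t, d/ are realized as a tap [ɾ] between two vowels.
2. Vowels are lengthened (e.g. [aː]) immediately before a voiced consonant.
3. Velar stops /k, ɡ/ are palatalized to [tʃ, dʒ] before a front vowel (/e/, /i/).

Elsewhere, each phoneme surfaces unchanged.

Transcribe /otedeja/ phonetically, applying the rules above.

/o/ (word-initial) is in the target of rule 2 but the environment (before a voiced consonant) is not met → [o].
/t/ (between /o/ and /e/): between two vowels, so rule 1 applies → [ɾ].
Rule 2 applies to /e/ (between /t/ and /d/: before a voiced consonant) → [eː].
/d/ (between /e/ and /e/) occurs between two vowels → [ɾ] by rule 1.
Rule 2 applies to /e/ (between /d/ and /j/: before a voiced consonant) → [eː].
/a/ (word-final) is in the target of rule 2 but the environment (before a voiced consonant) is not met → [a].

[oɾeːɾeːja]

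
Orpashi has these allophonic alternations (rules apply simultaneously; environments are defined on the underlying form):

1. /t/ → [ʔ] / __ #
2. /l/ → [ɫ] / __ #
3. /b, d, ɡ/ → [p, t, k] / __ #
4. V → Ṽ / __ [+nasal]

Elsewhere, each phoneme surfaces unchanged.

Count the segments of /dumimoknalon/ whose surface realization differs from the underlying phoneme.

3

Segments that undergo a rule: /u/ → [ũ] (rule 4); /i/ → [ĩ] (rule 4); /o/ → [õ] (rule 4).
All other segments surface unchanged.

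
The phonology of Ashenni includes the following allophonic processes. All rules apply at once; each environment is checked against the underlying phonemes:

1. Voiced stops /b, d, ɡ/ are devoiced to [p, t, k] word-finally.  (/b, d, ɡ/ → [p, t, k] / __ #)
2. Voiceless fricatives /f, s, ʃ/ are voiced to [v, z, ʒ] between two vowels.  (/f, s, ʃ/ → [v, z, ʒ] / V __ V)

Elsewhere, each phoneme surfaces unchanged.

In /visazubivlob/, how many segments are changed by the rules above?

2

Segments that undergo a rule: /s/ → [z] (rule 2); /b/ → [p] (rule 1).
All other segments surface unchanged.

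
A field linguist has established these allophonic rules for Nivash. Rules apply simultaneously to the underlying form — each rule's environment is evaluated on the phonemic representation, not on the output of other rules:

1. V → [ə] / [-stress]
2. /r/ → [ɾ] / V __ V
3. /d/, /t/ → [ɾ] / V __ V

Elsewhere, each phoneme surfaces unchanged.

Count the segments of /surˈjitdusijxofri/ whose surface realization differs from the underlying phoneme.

Segments that undergo a rule: /u/ → [ə] (rule 1); /u/ → [ə] (rule 1); /i/ → [ə] (rule 1); /o/ → [ə] (rule 1); /i/ → [ə] (rule 1).
All other segments surface unchanged.

5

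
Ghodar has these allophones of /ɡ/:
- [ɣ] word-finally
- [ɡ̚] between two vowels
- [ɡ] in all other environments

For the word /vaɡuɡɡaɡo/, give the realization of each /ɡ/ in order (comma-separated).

[ɡ̚], [ɡ], [ɡ], [ɡ̚]

Occurrence 1 (position 3): between two vowels → [ɡ̚].
Occurrence 2 (position 5): no conditioning environment matches → elsewhere allophone [ɡ].
Occurrence 3 (position 6): no conditioning environment matches → elsewhere allophone [ɡ].
Occurrence 4 (position 8): between two vowels → [ɡ̚].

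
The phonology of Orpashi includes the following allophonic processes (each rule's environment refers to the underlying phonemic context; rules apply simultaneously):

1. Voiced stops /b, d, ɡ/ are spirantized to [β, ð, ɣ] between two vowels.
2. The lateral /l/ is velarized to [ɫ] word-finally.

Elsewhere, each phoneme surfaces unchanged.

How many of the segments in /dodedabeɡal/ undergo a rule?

5

Segments that undergo a rule: /d/ → [ð] (rule 1); /d/ → [ð] (rule 1); /b/ → [β] (rule 1); /ɡ/ → [ɣ] (rule 1); /l/ → [ɫ] (rule 2).
All other segments surface unchanged.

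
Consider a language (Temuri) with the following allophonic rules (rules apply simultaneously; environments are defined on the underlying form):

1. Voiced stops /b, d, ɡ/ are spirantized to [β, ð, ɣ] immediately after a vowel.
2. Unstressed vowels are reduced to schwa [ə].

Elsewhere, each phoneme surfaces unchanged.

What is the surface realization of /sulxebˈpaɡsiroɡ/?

[səlxəβˈpaɣsərəɣ]

/u/ meets the environment for rule 2 (in an unstressed syllable) → [ə].
/e/ meets the environment for rule 2 (in an unstressed syllable) → [ə].
Rule 1 applies to /b/ (between /e/ and /p/: immediately after a vowel) → [β].
/a/ — between /p/ and /ɡ/; rule 2 does not apply here → [a].
Rule 1 applies to /ɡ/ (between /a/ and /s/: immediately after a vowel) → [ɣ].
Rule 2 applies to /i/ (between /s/ and /r/: in an unstressed syllable) → [ə].
/o/ meets the environment for rule 2 (in an unstressed syllable) → [ə].
Rule 1 applies to /ɡ/ (word-final: immediately after a vowel) → [ɣ].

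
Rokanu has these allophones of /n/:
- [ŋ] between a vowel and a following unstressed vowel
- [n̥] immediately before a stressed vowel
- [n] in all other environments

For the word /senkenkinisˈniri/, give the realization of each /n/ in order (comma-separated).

Occurrence 1 (position 3): no conditioning environment matches → elsewhere allophone [n].
Occurrence 2 (position 6): no conditioning environment matches → elsewhere allophone [n].
Occurrence 3 (position 9): between a vowel and a following unstressed vowel → [ŋ].
Occurrence 4 (position 12): immediately before a stressed vowel → [n̥].

[n], [n], [ŋ], [n̥]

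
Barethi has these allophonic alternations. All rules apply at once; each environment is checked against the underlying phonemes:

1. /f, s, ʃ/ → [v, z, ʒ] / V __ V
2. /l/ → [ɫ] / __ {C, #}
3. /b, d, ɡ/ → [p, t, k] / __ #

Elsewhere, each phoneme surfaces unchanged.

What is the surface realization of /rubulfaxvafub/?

[rubuɫfaxvavup]

/b/ (between /u/ and /u/) is in the target of rule 3 but the environment (word-finally) is not met → [b].
/l/ (between /u/ and /f/) occurs word-finally or immediately before a consonant → [ɫ] by rule 2.
/f/ (between /l/ and /a/) fails the environment for rule 1, so it stays [f].
/f/ — between /a/ and /u/, between two vowels — surfaces as [v] (rule 1).
/b/ (word-final): word-finally, so rule 3 applies → [p].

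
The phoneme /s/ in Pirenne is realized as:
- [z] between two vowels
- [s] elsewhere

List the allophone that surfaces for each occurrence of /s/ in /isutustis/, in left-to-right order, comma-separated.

[z], [s], [s]

Occurrence 1 (position 2): between two vowels → [z].
Occurrence 2 (position 6): no conditioning environment matches → elsewhere allophone [s].
Occurrence 3 (position 9): no conditioning environment matches → elsewhere allophone [s].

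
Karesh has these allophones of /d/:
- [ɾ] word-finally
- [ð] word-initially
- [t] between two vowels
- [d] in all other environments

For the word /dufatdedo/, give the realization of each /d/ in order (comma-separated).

[ð], [d], [t]

Occurrence 1 (position 1): word-initially → [ð].
Occurrence 2 (position 6): no conditioning environment matches → elsewhere allophone [d].
Occurrence 3 (position 8): between two vowels → [t].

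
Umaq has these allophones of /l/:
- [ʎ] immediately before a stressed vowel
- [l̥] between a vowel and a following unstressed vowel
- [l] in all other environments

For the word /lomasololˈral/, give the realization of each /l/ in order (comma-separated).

Occurrence 1 (position 1): no conditioning environment matches → elsewhere allophone [l].
Occurrence 2 (position 7): between a vowel and a following unstressed vowel → [l̥].
Occurrence 3 (position 9): no conditioning environment matches → elsewhere allophone [l].
Occurrence 4 (position 12): no conditioning environment matches → elsewhere allophone [l].

[l], [l̥], [l], [l]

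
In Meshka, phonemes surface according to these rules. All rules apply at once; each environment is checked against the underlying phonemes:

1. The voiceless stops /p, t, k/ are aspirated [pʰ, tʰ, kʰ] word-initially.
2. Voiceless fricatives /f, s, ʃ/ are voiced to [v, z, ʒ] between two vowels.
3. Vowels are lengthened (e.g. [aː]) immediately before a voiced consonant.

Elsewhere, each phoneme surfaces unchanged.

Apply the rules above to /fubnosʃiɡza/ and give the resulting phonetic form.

/f/ (word-initial): rule 2 targets it, but not between two vowels → unchanged [f].
/u/ (between /f/ and /b/): before a voiced consonant, so rule 3 applies → [uː].
/b/ (between /u/ and /n/): no rule targets it → [b].
/n/ stays [n].
/o/ (between /n/ and /s/) fails the environment for rule 3, so it stays [o].
/s/ — between /o/ and /ʃ/; rule 2 does not apply here → [s].
/ʃ/ (between /s/ and /i/) fails the environment for rule 2, so it stays [ʃ].
/i/ — between /ʃ/ and /ɡ/, before a voiced consonant — surfaces as [iː] (rule 3).
/ɡ/ (between /i/ and /z/): no rule targets it → [ɡ].
/z/ (between /ɡ/ and /a/) is unaffected → [z].
/a/ (word-final) is in the target of rule 3 but the environment (before a voiced consonant) is not met → [a].

[fuːbnosʃiːɡza]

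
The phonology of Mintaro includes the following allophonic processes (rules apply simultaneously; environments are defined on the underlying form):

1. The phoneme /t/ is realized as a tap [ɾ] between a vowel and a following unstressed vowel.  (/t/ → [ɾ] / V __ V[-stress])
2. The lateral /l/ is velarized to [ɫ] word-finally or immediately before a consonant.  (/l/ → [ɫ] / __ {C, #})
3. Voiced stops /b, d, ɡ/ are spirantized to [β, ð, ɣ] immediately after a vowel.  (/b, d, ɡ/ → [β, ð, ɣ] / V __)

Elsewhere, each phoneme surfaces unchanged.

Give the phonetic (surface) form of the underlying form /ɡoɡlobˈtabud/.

[ɡoɣloβˈtaβuð]

/ɡ/ (word-initial) is in the target of rule 3 but the environment (immediately after a vowel) is not met → [ɡ].
/o/ stays [o].
Rule 3 applies to /ɡ/ (between /o/ and /l/: immediately after a vowel) → [ɣ].
/l/ — between /ɡ/ and /o/; rule 2 does not apply here → [l].
/o/ — not in any rule's target class → [o].
/b/ meets the environment for rule 3 (immediately after a vowel) → [β].
/t/ — between /b/ and /a/; rule 1 does not apply here → [t].
/a/ stays [a].
/b/ — between /a/ and /u/, immediately after a vowel — surfaces as [β] (rule 3).
/u/ (between /b/ and /d/) is unaffected → [u].
/d/ meets the environment for rule 3 (immediately after a vowel) → [ð].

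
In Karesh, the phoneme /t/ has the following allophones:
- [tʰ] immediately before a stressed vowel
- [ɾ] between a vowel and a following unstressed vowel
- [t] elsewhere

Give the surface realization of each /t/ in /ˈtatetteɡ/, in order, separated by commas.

[tʰ], [ɾ], [t], [t]

Occurrence 1 (position 1): immediately before a stressed vowel → [tʰ].
Occurrence 2 (position 3): between a vowel and a following unstressed vowel → [ɾ].
Occurrence 3 (position 5): no conditioning environment matches → elsewhere allophone [t].
Occurrence 4 (position 6): no conditioning environment matches → elsewhere allophone [t].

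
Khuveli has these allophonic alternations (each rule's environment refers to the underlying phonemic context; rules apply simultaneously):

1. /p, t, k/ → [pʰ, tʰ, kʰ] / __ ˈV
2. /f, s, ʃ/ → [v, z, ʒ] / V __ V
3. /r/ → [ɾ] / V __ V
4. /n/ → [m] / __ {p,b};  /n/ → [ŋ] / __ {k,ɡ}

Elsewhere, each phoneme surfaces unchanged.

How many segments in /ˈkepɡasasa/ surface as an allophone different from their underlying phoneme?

Segments that undergo a rule: /k/ → [kʰ] (rule 1); /s/ → [z] (rule 2); /s/ → [z] (rule 2).
All other segments surface unchanged.

3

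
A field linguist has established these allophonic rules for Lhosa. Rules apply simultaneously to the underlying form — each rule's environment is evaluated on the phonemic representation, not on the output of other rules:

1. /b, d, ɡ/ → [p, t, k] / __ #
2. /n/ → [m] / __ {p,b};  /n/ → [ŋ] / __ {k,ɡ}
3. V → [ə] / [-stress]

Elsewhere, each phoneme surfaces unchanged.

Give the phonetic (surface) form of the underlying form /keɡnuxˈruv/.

[kəɡnəxˈruv]

/k/ stays [k].
Rule 3 applies to /e/ (between /k/ and /ɡ/: in an unstressed syllable) → [ə].
/ɡ/ — between /e/ and /n/; rule 1 does not apply here → [ɡ].
/n/ (between /ɡ/ and /u/) is in the target of rule 2 but the environment (before a labial or velar stop) is not met → [n].
/u/ (between /n/ and /x/): in an unstressed syllable, so rule 3 applies → [ə].
/x/ — not in any rule's target class → [x].
/r/ — not in any rule's target class → [r].
/u/ — between /r/ and /v/; rule 3 does not apply here → [u].
/v/ (word-final) is unaffected → [v].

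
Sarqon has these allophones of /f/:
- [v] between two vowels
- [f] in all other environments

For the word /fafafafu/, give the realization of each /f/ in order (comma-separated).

[f], [v], [v], [v]

Occurrence 1 (position 1): no conditioning environment matches → elsewhere allophone [f].
Occurrence 2 (position 3): between two vowels → [v].
Occurrence 3 (position 5): between two vowels → [v].
Occurrence 4 (position 7): between two vowels → [v].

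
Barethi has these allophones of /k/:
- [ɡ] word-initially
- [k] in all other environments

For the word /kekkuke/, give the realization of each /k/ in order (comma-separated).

[ɡ], [k], [k], [k]

Occurrence 1 (position 1): word-initially → [ɡ].
Occurrence 2 (position 3): no conditioning environment matches → elsewhere allophone [k].
Occurrence 3 (position 4): no conditioning environment matches → elsewhere allophone [k].
Occurrence 4 (position 6): no conditioning environment matches → elsewhere allophone [k].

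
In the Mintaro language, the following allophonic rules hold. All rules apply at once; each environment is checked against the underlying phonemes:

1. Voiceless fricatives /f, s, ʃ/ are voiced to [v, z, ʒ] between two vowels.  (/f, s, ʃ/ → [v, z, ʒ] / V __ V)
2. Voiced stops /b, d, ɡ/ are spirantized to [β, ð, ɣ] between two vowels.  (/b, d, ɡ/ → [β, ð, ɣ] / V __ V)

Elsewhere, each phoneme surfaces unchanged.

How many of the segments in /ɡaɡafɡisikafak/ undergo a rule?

3

Segments that undergo a rule: /ɡ/ → [ɣ] (rule 2); /s/ → [z] (rule 1); /f/ → [v] (rule 1).
All other segments surface unchanged.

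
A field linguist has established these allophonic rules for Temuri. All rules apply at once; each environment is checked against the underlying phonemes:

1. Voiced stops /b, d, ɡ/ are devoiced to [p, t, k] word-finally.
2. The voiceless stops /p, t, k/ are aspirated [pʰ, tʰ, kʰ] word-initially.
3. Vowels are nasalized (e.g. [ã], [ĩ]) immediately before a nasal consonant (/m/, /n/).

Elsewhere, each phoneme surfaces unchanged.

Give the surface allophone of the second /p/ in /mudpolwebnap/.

[p]

/p/ (word-final): rule 2 targets it, but not word-initially → unchanged [p].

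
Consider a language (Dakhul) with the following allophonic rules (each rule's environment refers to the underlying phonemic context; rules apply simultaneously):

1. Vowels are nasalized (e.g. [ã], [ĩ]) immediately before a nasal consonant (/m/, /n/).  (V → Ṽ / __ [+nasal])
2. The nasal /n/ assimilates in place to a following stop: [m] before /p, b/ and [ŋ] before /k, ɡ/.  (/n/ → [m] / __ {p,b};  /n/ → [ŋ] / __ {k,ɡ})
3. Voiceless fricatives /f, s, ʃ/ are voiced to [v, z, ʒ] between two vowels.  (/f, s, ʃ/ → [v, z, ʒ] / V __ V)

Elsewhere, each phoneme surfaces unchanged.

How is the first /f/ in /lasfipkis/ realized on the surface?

/f/ (between /s/ and /i/) is in the target of rule 3 but the environment (between two vowels) is not met → [f].

[f]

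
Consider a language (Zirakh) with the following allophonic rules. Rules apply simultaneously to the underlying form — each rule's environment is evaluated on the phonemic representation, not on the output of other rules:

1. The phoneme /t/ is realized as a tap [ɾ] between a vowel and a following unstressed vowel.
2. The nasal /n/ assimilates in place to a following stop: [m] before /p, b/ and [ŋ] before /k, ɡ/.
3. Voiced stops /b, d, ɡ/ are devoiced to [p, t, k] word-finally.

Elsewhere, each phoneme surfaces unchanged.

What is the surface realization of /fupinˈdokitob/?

[fupinˈdokiɾop]

/n/ — between /i/ and /d/; rule 2 does not apply here → [n].
/d/ (between /n/ and /o/) is in the target of rule 3 but the environment (word-finally) is not met → [d].
/t/ (between /i/ and /o/): between a vowel and a following unstressed vowel, so rule 1 applies → [ɾ].
/b/ meets the environment for rule 3 (word-finally) → [p].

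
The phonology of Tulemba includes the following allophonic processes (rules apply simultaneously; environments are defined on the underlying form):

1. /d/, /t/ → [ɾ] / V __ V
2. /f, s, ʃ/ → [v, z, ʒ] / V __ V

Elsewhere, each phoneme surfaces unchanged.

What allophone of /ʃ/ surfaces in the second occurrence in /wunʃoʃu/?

[ʒ]

/ʃ/ — between /o/ and /u/, between two vowels — surfaces as [ʒ] (rule 2).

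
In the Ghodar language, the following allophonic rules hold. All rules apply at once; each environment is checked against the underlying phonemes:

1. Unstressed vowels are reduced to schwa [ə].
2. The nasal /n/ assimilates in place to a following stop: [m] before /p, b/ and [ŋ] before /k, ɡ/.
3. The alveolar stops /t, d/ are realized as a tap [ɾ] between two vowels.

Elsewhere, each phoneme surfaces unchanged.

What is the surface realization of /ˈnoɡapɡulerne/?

[ˈnoɡəpɡələrnə]

/n/ — word-initial; rule 2 does not apply here → [n].
/o/ — between /n/ and /ɡ/; rule 1 does not apply here → [o].
/ɡ/ (between /o/ and /a/) is unaffected → [ɡ].
/a/ (between /ɡ/ and /p/): in an unstressed syllable, so rule 1 applies → [ə].
/p/ (between /a/ and /ɡ/) is unaffected → [p].
/ɡ/ (between /p/ and /u/): no rule targets it → [ɡ].
/u/ — between /ɡ/ and /l/, in an unstressed syllable — surfaces as [ə] (rule 1).
/l/ (between /u/ and /e/): no rule targets it → [l].
/e/ — between /l/ and /r/, in an unstressed syllable — surfaces as [ə] (rule 1).
/r/ — not in any rule's target class → [r].
/n/ (between /r/ and /e/) is in the target of rule 2 but the environment (before a labial or velar stop) is not met → [n].
/e/ (word-final) occurs in an unstressed syllable → [ə] by rule 1.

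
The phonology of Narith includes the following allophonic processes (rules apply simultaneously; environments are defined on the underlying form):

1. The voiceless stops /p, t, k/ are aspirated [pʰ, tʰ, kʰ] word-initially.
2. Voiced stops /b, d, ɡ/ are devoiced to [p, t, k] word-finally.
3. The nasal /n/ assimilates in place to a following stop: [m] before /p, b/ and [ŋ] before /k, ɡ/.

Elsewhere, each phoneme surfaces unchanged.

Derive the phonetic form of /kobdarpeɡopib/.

[kʰobdarpeɡopip]

/k/ (word-initial): word-initially, so rule 1 applies → [kʰ].
/b/ (between /o/ and /d/): rule 2 targets it, but not word-finally → unchanged [b].
/d/ (between /b/ and /a/) fails the environment for rule 2, so it stays [d].
/p/ — between /r/ and /e/; rule 1 does not apply here → [p].
/ɡ/ — between /e/ and /o/; rule 2 does not apply here → [ɡ].
/p/ (between /o/ and /i/) fails the environment for rule 1, so it stays [p].
/b/ (word-final) occurs word-finally → [p] by rule 2.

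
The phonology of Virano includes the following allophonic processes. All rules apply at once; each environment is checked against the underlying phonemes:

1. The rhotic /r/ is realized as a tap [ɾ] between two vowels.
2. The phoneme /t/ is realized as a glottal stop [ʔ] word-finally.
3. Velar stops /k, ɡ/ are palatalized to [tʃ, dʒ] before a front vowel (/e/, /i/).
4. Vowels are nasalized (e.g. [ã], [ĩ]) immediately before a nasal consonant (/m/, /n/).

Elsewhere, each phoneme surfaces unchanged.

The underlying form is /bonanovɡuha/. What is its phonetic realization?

[bõnãnovɡuha]

/o/ — between /b/ and /n/, before a nasal consonant — surfaces as [õ] (rule 4).
/a/ (between /n/ and /n/) occurs before a nasal consonant → [ã] by rule 4.
/o/ (between /n/ and /v/) is in the target of rule 4 but the environment (before a nasal consonant) is not met → [o].
/ɡ/ (between /v/ and /u/) fails the environment for rule 3, so it stays [ɡ].
/u/ (between /ɡ/ and /h/): rule 4 targets it, but not before a nasal consonant → unchanged [u].
/a/ (word-final) is in the target of rule 4 but the environment (before a nasal consonant) is not met → [a].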